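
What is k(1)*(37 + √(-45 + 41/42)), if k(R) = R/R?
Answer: 37 + 43*I*√42/42 ≈ 37.0 + 6.635*I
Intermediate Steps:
k(R) = 1
k(1)*(37 + √(-45 + 41/42)) = 1*(37 + √(-45 + 41/42)) = 1*(37 + √(-1849/42)) = 1*(37 + 43*I*√42/42) = 37 + 43*I*√42/42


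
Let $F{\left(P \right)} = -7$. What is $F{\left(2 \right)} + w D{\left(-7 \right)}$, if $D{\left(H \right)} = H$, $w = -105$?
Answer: $728$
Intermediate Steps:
$F{\left(2 \right)} + w D{\left(-7 \right)} = -7 - -735 = -7 + 735 = 728$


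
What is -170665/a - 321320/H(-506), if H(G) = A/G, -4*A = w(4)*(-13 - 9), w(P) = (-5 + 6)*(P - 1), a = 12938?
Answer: 382465398725/38814 ≈ 9.8538e+6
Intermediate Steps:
w(P) = -1 + P (w(P) = 1*(-1 + P) = -1 + P)
A = 33/2 (A = -(-1 + 4)*(-13 - 9)/4 = -3*(-22)/4 = -¼*(-66) = 33/2 ≈ 16.500)
H(G) = 33/(2*G)
-170665/a - 321320/H(-506) = -170665/12938 - 321320/((33/2)/(-506)) = -170665*1/12938 - 321320/((33/2)*(-1/506)) = -170665/12938 - 321320/(-3/92) = -170665/12938 - 321320*(-92/3) = -170665/12938 + 29561440/3 = 382465398725/38814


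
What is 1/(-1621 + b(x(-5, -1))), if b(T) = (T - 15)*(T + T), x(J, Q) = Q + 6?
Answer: -1/1721 ≈ -0.00058106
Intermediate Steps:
x(J, Q) = 6 + Q
b(T) = 2*T*(-15 + T) (b(T) = (-15 + T)*(2*T) = 2*T*(-15 + T))
1/(-1621 + b(x(-5, -1))) = 1/(-1621 + 2*(6 - 1)*(-15 + (6 - 1))) = 1/(-1621 + 2*5*(-15 + 5)) = 1/(-1621 + 2*5*(-10)) = 1/(-1621 - 100) = 1/(-1721) = -1/1721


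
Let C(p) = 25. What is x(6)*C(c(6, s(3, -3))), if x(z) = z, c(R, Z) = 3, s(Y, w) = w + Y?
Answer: 150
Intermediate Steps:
s(Y, w) = Y + w
x(6)*C(c(6, s(3, -3))) = 6*25 = 150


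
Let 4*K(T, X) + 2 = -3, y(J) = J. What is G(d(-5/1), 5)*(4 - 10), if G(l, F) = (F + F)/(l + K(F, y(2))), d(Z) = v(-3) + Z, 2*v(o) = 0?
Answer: 48/5 ≈ 9.6000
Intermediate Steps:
v(o) = 0 (v(o) = (½)*0 = 0)
K(T, X) = -5/4 (K(T, X) = -½ + (¼)*(-3) = -½ - ¾ = -5/4)
d(Z) = Z (d(Z) = 0 + Z = Z)
G(l, F) = 2*F/(-5/4 + l) (G(l, F) = (F + F)/(l - 5/4) = (2*F)/(-5/4 + l) = 2*F/(-5/4 + l))
G(d(-5/1), 5)*(4 - 10) = (8*5/(-5 + 4*(-5/1)))*(4 - 10) = (8*5/(-5 + 4*(-5*1)))*(-6) = (8*5/(-5 + 4*(-5)))*(-6) = (8*5/(-5 - 20))*(-6) = (8*5/(-25))*(-6) = (8*5*(-1/25))*(-6) = -8/5*(-6) = 48/5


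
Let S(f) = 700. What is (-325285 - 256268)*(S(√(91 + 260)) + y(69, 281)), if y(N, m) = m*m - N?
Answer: -46286966376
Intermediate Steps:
y(N, m) = m² - N
(-325285 - 256268)*(S(√(91 + 260)) + y(69, 281)) = (-325285 - 256268)*(700 + (281² - 1*69)) = -581553*(700 + (78961 - 69)) = -581553*(700 + 78892) = -581553*79592 = -46286966376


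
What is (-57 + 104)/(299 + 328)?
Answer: 47/627 ≈ 0.074960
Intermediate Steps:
(-57 + 104)/(299 + 328) = 47/627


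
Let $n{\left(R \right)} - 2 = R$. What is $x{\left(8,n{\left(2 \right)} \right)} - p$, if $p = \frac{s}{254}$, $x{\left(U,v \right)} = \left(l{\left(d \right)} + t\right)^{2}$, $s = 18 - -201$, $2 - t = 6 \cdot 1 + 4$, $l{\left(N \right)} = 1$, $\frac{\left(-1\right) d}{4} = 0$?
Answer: $\frac{12227}{254} \approx 48.138$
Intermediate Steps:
$d = 0$ ($d = \left(-4\right) 0 = 0$)
$n{\left(R \right)} = 2 + R$
$t = -8$ ($t = 2 - \left(6 \cdot 1 + 4\right) = 2 - \left(6 + 4\right) = 2 - 10 = -8$)
$s = 219$ ($s = 18 + 201 = 219$)
$x{\left(U,v \right)} = 49$ ($x{\left(U,v \right)} = \left(1 - 8\right)^{2} = \left(-7\right)^{2} = 49$)
$p = \frac{219}{254} \approx 0.8622$
$x{\left(8,n{\left(2 \right)} \right)} - p = 49 - \frac{219}{254} = \frac{12227}{254}$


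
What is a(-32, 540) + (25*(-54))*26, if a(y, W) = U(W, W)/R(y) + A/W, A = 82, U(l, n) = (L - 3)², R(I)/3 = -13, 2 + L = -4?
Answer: -123207757/3510 ≈ -35102.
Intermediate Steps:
L = -6 (L = -2 - 4 = -6)
R(I) = -39 (R(I) = 3*(-13) = -39)
U(l, n) = 81 (U(l, n) = (-6 - 3)² = (-9)² = 81)
a(y, W) = -27/13 + 82/W (a(y, W) = 81/(-39) + 82/W = 81*(-1/39) + 82/W = -27/13 + 82/W)
a(-32, 540) + (25*(-54))*26 = (-27/13 + 82/540) + (25*(-54))*26 = (-27/13 + 82*(1/540)) - 1350*26 = (-27/13 + 41/270) - 35100 = -6757/3510 - 35100 = -123207757/3510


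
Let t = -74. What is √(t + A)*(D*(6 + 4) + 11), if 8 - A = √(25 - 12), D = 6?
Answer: 71*√(-66 - √13) ≈ 592.35*I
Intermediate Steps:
A = 8 - √13 (A = 8 - √(25 - 12) = 8 - √13 ≈ 4.3944)
√(t + A)*(D*(6 + 4) + 11) = √(-74 + (8 - √13))*(6*(6 + 4) + 11) = √(-66 - √13)*(6*10 + 11) = √(-66 - √13)*(60 + 11) = √(-66 - √13)*71 = 71*√(-66 - √13)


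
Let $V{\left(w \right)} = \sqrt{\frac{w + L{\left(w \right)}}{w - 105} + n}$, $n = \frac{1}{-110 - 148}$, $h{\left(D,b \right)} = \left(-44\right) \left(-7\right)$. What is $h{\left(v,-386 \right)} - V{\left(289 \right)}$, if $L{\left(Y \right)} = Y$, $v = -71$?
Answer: $308 - \frac{\sqrt{110476245}}{5934} \approx 306.23$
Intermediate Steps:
$h{\left(D,b \right)} = 308$
$n = - \frac{1}{258}$ ($n = \frac{1}{-258} = - \frac{1}{258} \approx -0.003876$)
$V{\left(w \right)} = \sqrt{- \frac{1}{258} + \frac{2 w}{-105 + w}}$ ($V{\left(w \right)} = \sqrt{\frac{w + w}{w - 105} - \frac{1}{258}} = \sqrt{\frac{2 w}{-105 + w} - \frac{1}{258}} = \sqrt{- \frac{1}{258} + \frac{2 w}{-105 + w}}$)
$h{\left(v,-386 \right)} - V{\left(289 \right)} = 308 - \frac{\sqrt{1290} \sqrt{\frac{21 + 103 \cdot 289}{-105 + 289}}}{258} = 308 - \frac{\sqrt{1290} \sqrt{\frac{21 + 29767}{184}}}{258} = 308 - \frac{\sqrt{1290} \sqrt{\frac{1}{184} \cdot 29788}}{258} = 308 - \frac{\sqrt{1290} \sqrt{\frac{7447}{46}}}{258} = 308 - \frac{\sqrt{1290} \frac{\sqrt{342562}}{46}}{258} = 308 - \frac{\sqrt{110476245}}{5934}$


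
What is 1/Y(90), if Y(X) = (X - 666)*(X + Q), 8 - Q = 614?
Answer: 1/297216 ≈ 3.3646e-6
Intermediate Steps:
Q = -606 (Q = 8 - 1*614 = 8 - 614 = -606)
Y(X) = (-666 + X)*(-606 + X) (Y(X) = (X - 666)*(X - 606) = (-666 + X)*(-606 + X))
1/Y(90) = 1/(403596 + 90**2 - 1272*90) = 1/(403596 + 8100 - 114480) = 1/297216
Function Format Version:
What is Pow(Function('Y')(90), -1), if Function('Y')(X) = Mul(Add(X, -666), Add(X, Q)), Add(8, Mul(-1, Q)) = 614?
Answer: Rational(1, 297216) ≈ 3.3646e-6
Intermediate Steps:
Q = -606 (Q = Add(8, Mul(-1, 614)) = Add(8, -614) = -606)
Function('Y')(X) = Mul(Add(-666, X), Add(-606, X)) (Function('Y')(X) = Mul(Add(X, -666), Add(X, -606)) = Mul(Add(-666, X), Add(-606, X)))
Pow(Function('Y')(90), -1) = Pow(Add(403596, Pow(90, 2), Mul(-1272, 90)), -1) = Pow(Add(403596, 8100, -114480), -1) = Pow(297216, -1) = Rational(1, 297216)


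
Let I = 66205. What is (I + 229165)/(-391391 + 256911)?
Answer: -29537/13448 ≈ -2.1964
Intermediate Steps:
(I + 229165)/(-391391 + 256911) = (66205 + 229165)/(-391391 + 256911) = 295370/(-134480) = 295370*(-1/134480) = -29537/13448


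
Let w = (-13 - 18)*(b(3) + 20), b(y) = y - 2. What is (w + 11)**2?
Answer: 409600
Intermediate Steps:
b(y) = -2 + y
w = -651 (w = (-13 - 18)*((-2 + 3) + 20) = -31*(1 + 20) = -31*21 = -651)
(w + 11)**2 = (-651 + 11)**2 = (-640)**2 = 409600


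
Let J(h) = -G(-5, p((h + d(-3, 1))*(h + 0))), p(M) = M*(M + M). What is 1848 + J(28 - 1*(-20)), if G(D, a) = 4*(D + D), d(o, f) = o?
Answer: 1888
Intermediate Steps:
p(M) = 2*M² (p(M) = M*(2*M) = 2*M²)
G(D, a) = 8*D (G(D, a) = 4*(2*D) = 8*D)
J(h) = 40 (J(h) = -8*(-5) = -1*(-40) = 40)
1848 + J(28 - 1*(-20)) = 1848 + 40 = 1888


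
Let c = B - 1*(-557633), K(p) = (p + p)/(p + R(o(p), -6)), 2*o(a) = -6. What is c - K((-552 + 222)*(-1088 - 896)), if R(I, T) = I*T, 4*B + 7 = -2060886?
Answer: 18510643637/436492 ≈ 42408.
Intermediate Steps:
o(a) = -3 (o(a) = (1/2)*(-6) = -3)
B = -2060893/4 (B = -7/4 + (1/4)*(-2060886) = -7/4 - 1030443/2 = -2060893/4 ≈ -5.1522e+5)
K(p) = 2*p/(18 + p) (K(p) = (p + p)/(p - 3*(-6)) = (2*p)/(p + 18) = (2*p)/(18 + p) = 2*p/(18 + p))
c = 169639/4 (c = -2060893/4 - 1*(-557633) = -2060893/4 + 557633 = 169639/4 ≈ 42410.)
c - K((-552 + 222)*(-1088 - 896)) = 169639/4 - 2*(-552 + 222)*(-1088 - 896)/(18 + (-552 + 222)*(-1088 - 896)) = 169639/4 - 2*(-330*(-1984))/(18 - 330*(-1984)) = 169639/4 - 2*654720/(18 + 654720) = 169639/4 - 2*654720/654738 = 169639/4 - 1*218240/109123 = 169639/4 - 218240/109123 = 18510643637/436492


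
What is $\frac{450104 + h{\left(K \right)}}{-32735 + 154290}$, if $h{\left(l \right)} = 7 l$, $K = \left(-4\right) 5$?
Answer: $\frac{449964}{121555} \approx 3.7017$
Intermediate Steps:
$K = -20$
$\frac{450104 + h{\left(K \right)}}{-32735 + 154290} = \frac{450104 + 7 \left(-20\right)}{-32735 + 154290} = \frac{450104 - 140}{121555} = 449964 \cdot \frac{1}{121555} = \frac{449964}{121555}$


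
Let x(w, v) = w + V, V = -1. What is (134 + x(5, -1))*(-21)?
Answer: -2898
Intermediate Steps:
x(w, v) = -1 + w (x(w, v) = w - 1 = -1 + w)
(134 + x(5, -1))*(-21) = (134 + (-1 + 5))*(-21) = (134 + 4)*(-21) = 138*(-21) = -2898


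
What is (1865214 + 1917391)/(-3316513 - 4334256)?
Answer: -3782605/7650769 ≈ -0.49441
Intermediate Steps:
(1865214 + 1917391)/(-3316513 - 4334256) = 3782605/(-7650769) = 3782605*(-1/7650769) = -3782605/7650769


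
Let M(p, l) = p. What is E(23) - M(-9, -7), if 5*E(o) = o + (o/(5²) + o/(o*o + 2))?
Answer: 915488/66375 ≈ 13.793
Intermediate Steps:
E(o) = 26*o/125 + o/(5*(2 + o²)) (E(o) = (o + (o/(5²) + o/(o*o + 2)))/5 = (o + (o/25 + o/(o² + 2)))/5 = (o + (o*(1/25) + o/(2 + o²)))/5 = (o + (o/25 + o/(2 + o²)))/5 = (26*o/25 + o/(2 + o²))/5 = 26*o/125 + o/(5*(2 + o²)))
E(23) - M(-9, -7) = (1/125)*23*(77 + 26*23²)/(2 + 23²) - 1*(-9) = (1/125)*23*(77 + 26*529)/(2 + 529) + 9 = (1/125)*23*(77 + 13754)/531 + 9 = (1/125)*23*(1/531)*13831 + 9 = 318113/66375 + 9 = 915488/66375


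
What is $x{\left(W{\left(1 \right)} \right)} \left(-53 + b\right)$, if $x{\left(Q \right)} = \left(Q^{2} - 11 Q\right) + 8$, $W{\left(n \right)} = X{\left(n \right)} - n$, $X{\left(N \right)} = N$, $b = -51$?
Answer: $-832$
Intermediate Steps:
$W{\left(n \right)} = 0$ ($W{\left(n \right)} = n - n = 0$)
$x{\left(Q \right)} = 8 + Q^{2} - 11 Q$
$x{\left(W{\left(1 \right)} \right)} \left(-53 + b\right) = \left(8 + 0^{2} - 0\right) \left(-53 - 51\right) = \left(8 + 0 + 0\right) \left(-104\right) = 8 \left(-104\right) = -832$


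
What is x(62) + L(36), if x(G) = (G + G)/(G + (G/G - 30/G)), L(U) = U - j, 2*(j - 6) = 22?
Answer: 20333/969 ≈ 20.983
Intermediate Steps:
j = 17 (j = 6 + (½)*22 = 6 + 11 = 17)
L(U) = -17 + U (L(U) = U - 1*17 = U - 17 = -17 + U)
x(G) = 2*G/(1 + G - 30/G) (x(G) = (2*G)/(G + (1 - 30/G)) = (2*G)/(1 + G - 30/G) = 2*G/(1 + G - 30/G))
x(62) + L(36) = 2*62²/(-30 + 62 + 62²) + (-17 + 36) = 2*3844/(-30 + 62 + 3844) + 19 = 2*3844/3876 + 19 = 2*3844*(1/3876) + 19 = 1922/969 + 19 = 20333/969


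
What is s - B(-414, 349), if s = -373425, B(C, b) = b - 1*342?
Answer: -373432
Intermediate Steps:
B(C, b) = -342 + b (B(C, b) = b - 342 = -342 + b)
s - B(-414, 349) = -373425 - (-342 + 349) = -373425 - 1*7 = -373425 - 7 = -373432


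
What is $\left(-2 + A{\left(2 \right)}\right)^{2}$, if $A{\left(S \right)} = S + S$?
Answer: $4$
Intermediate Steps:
$A{\left(S \right)} = 2 S$
$\left(-2 + A{\left(2 \right)}\right)^{2} = \left(-2 + 2 \cdot 2\right)^{2} = \left(-2 + 4\right)^{2} = 2^{2} = 4$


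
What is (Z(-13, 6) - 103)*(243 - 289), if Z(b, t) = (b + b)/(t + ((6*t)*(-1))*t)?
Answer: 496892/105 ≈ 4732.3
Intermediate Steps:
Z(b, t) = 2*b/(t - 6*t**2) (Z(b, t) = (2*b)/(t + (-6*t)*t) = (2*b)/(t - 6*t**2) = 2*b/(t - 6*t**2))
(Z(-13, 6) - 103)*(243 - 289) = (-2*(-13)/(6*(-1 + 6*6)) - 103)*(243 - 289) = (-2*(-13)*1/6/(-1 + 36) - 103)*(-46) = (-2*(-13)*1/6/35 - 103)*(-46) = (-2*(-13)*1/6*1/35 - 103)*(-46) = (13/105 - 103)*(-46) = -10802/105*(-46) = 496892/105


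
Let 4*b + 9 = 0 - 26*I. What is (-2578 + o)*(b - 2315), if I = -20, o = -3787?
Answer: 55687385/4 ≈ 1.3922e+7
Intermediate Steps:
b = 511/4 (b = -9/4 + (0 - 26*(-20))/4 = -9/4 + (0 + 520)/4 = -9/4 + (¼)*520 = -9/4 + 130 = 511/4 ≈ 127.75)
(-2578 + o)*(b - 2315) = (-2578 - 3787)*(511/4 - 2315) = -6365*(-8749/4) = 55687385/4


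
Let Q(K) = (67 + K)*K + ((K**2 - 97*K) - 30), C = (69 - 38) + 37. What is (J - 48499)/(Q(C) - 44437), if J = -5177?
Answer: 53676/37259 ≈ 1.4406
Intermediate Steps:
C = 68 (C = 31 + 37 = 68)
Q(K) = -30 + K**2 - 97*K + K*(67 + K) (Q(K) = K*(67 + K) + (-30 + K**2 - 97*K) = -30 + K**2 - 97*K + K*(67 + K))
(J - 48499)/(Q(C) - 44437) = (-5177 - 48499)/((-30 - 30*68 + 2*68**2) - 44437) = -53676/((-30 - 2040 + 2*4624) - 44437) = -53676/((-30 - 2040 + 9248) - 44437) = -53676/(7178 - 44437) = -53676/(-37259) = -53676*(-1/37259) = 53676/37259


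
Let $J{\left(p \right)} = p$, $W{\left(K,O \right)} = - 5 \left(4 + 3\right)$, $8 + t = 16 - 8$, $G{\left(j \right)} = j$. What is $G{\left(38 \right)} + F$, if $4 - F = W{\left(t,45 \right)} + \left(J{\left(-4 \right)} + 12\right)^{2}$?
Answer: $13$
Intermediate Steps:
$t = 0$ ($t = -8 + \left(16 - 8\right) = -8 + 8 = 0$)
$W{\left(K,O \right)} = -35$ ($W{\left(K,O \right)} = \left(-5\right) 7 = -35$)
$F = -25$ ($F = 4 - \left(-35 + \left(-4 + 12\right)^{2}\right) = 4 - \left(-35 + 8^{2}\right) = 4 - \left(-35 + 64\right) = 4 - 29 = -25$)
$G{\left(38 \right)} + F = 38 - 25 = 13$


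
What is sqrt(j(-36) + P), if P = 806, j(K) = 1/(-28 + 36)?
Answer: sqrt(12898)/4 ≈ 28.392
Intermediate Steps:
j(K) = 1/8
sqrt(j(-36) + P) = sqrt(1/8 + 806) = sqrt(6449/8) = sqrt(12898)/4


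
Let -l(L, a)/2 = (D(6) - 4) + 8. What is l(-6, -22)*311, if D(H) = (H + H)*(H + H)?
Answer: -92056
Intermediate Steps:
D(H) = 4*H**2 (D(H) = (2*H)*(2*H) = 4*H**2)
l(L, a) = -296 (l(L, a) = -2*((4*6**2 - 4) + 8) = -2*((4*36 - 4) + 8) = -2*((144 - 4) + 8) = -2*(140 + 8) = -2*148 = -296)
l(-6, -22)*311 = -296*311 = -92056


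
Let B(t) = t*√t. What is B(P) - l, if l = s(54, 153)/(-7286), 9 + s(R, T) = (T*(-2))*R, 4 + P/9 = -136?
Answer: -16533/7286 - 7560*I*√35 ≈ -2.2691 - 44726.0*I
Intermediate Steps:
P = -1260 (P = -36 + 9*(-136) = -36 - 1224 = -1260)
s(R, T) = -9 - 2*R*T (s(R, T) = -9 + (T*(-2))*R = -9 + (-2*T)*R = -9 - 2*R*T)
B(t) = t^(3/2)
l = 16533/7286 (l = (-9 - 2*54*153)/(-7286) = (-9 - 16524)*(-1/7286) = -16533*(-1/7286) = 16533/7286 ≈ 2.2691)
B(P) - l = (-1260)^(3/2) - 1*16533/7286 = -7560*I*√35 - 16533/7286 = -16533/7286 - 7560*I*√35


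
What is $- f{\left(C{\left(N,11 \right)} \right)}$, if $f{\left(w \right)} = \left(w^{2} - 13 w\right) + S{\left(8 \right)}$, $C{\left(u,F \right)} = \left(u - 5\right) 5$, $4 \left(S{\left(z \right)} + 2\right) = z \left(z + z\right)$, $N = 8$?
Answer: $-60$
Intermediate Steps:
$S{\left(z \right)} = -2 + \frac{z^{2}}{2}$ ($S{\left(z \right)} = -2 + \frac{z \left(z + z\right)}{4} = -2 + \frac{z 2 z}{4} = -2 + \frac{2 z^{2}}{4} = -2 + \frac{z^{2}}{2}$)
$C{\left(u,F \right)} = -25 + 5 u$ ($C{\left(u,F \right)} = \left(-5 + u\right) 5 = -25 + 5 u$)
$f{\left(w \right)} = 30 + w^{2} - 13 w$ ($f{\left(w \right)} = \left(w^{2} - 13 w\right) - \left(2 - \frac{8^{2}}{2}\right) = \left(w^{2} - 13 w\right) + \left(-2 + \frac{1}{2} \cdot 64\right) = \left(w^{2} - 13 w\right) + \left(-2 + 32\right) = \left(w^{2} - 13 w\right) + 30 = 30 + w^{2} - 13 w$)
$- f{\left(C{\left(N,11 \right)} \right)} = - (30 + \left(-25 + 5 \cdot 8\right)^{2} - 13 \left(-25 + 5 \cdot 8\right)) = - (30 + \left(-25 + 40\right)^{2} - 13 \left(-25 + 40\right)) = - (30 + 15^{2} - 195) = - (30 + 225 - 195) = \left(-1\right) 60 = -60$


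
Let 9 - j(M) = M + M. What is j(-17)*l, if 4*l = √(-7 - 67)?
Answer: 43*I*√74/4 ≈ 92.475*I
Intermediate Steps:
j(M) = 9 - 2*M (j(M) = 9 - (M + M) = 9 - 2*M)
l = I*√74/4 (l = √(-7 - 67)/4 = √(-74)/4 = (I*√74)/4 = I*√74/4 ≈ 2.1506*I)
j(-17)*l = (9 - 2*(-17))*(I*√74/4) = (9 + 34)*(I*√74/4) = 43*(I*√74/4) = 43*I*√74/4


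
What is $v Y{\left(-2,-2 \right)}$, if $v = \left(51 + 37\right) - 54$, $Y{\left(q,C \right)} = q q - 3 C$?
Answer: $340$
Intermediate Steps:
$Y{\left(q,C \right)} = q^{2} - 3 C$
$v = 34$ ($v = 88 - 54 = 34$)
$v Y{\left(-2,-2 \right)} = 34 \left(\left(-2\right)^{2} - -6\right) = 34 \left(4 + 6\right) = 34 \cdot 10 = 340$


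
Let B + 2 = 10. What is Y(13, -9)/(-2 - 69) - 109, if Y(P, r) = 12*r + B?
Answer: -7639/71 ≈ -107.59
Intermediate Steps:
B = 8 (B = -2 + 10 = 8)
Y(P, r) = 8 + 12*r (Y(P, r) = 12*r + 8 = 8 + 12*r)
Y(13, -9)/(-2 - 69) - 109 = (8 + 12*(-9))/(-2 - 69) - 109 = (8 - 108)/(-71) - 109 = -1/71*(-100) - 109 = 100/71 - 109 = -7639/71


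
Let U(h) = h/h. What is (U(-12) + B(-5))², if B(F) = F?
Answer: 16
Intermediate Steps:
U(h) = 1
(U(-12) + B(-5))² = (1 - 5)² = (-4)² = 16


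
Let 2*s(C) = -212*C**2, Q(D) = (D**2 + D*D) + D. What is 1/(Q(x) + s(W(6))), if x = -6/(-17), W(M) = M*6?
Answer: -289/39701490 ≈ -7.2793e-6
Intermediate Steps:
W(M) = 6*M
x = 6/17 (x = -6*(-1/17) = 6/17 ≈ 0.35294)
Q(D) = D + 2*D**2 (Q(D) = (D**2 + D**2) + D = 2*D**2 + D = D + 2*D**2)
s(C) = -106*C**2 (s(C) = (-212*C**2)/2 = -106*C**2)
1/(Q(x) + s(W(6))) = 1/(6*(1 + 2*(6/17))/17 - 106*(6*6)**2) = 1/(6*(1 + 12/17)/17 - 106*36**2) = 1/((6/17)*(29/17) - 106*1296) = 1/(174/289 - 137376) = 1/(-39701490/289) = -289/39701490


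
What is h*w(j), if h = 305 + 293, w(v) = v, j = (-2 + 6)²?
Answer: 9568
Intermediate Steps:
j = 16 (j = 4² = 16)
h = 598
h*w(j) = 598*16 = 9568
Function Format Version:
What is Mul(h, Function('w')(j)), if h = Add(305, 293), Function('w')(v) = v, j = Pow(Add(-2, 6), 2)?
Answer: 9568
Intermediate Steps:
j = 16 (j = Pow(4, 2) = 16)
h = 598
Mul(h, Function('w')(j)) = Mul(598, 16) = 9568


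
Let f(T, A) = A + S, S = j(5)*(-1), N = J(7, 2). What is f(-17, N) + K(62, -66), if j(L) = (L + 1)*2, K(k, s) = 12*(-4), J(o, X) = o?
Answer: -53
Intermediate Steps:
N = 7
K(k, s) = -48
j(L) = 2 + 2*L (j(L) = (1 + L)*2 = 2 + 2*L)
S = -12 (S = (2 + 2*5)*(-1) = (2 + 10)*(-1) = 12*(-1) = -12)
f(T, A) = -12 + A (f(T, A) = A - 12 = -12 + A)
f(-17, N) + K(62, -66) = (-12 + 7) - 48 = -5 - 48 = -53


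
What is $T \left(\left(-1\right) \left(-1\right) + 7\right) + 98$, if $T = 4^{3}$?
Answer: $610$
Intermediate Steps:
$T = 64$
$T \left(\left(-1\right) \left(-1\right) + 7\right) + 98 = 64 \left(\left(-1\right) \left(-1\right) + 7\right) + 98 = 64 \left(1 + 7\right) + 98 = 64 \cdot 8 + 98 = 512 + 98 = 610$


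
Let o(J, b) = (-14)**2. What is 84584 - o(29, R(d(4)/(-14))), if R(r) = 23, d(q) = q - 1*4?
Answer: 84388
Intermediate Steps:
d(q) = -4 + q (d(q) = q - 4 = -4 + q)
o(J, b) = 196
84584 - o(29, R(d(4)/(-14))) = 84584 - 1*196 = 84584 - 196 = 84388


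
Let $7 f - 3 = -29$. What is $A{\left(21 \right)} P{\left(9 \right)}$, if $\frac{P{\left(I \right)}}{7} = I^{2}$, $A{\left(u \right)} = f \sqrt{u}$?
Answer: $- 2106 \sqrt{21} \approx -9650.9$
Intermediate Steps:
$f = - \frac{26}{7}$ ($f = \frac{3}{7} + \frac{1}{7} \left(-29\right) = \frac{3}{7} - \frac{29}{7} = - \frac{26}{7} \approx -3.7143$)
$A{\left(u \right)} = - \frac{26 \sqrt{u}}{7}$
$P{\left(I \right)} = 7 I^{2}$
$A{\left(21 \right)} P{\left(9 \right)} = - \frac{26 \sqrt{21}}{7} \cdot 7 \cdot 9^{2} = - \frac{26 \sqrt{21}}{7} \cdot 7 \cdot 81 = - \frac{26 \sqrt{21}}{7} \cdot 567 = - 2106 \sqrt{21}$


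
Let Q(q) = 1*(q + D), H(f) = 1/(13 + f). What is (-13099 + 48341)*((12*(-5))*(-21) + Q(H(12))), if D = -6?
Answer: 1104871942/25 ≈ 4.4195e+7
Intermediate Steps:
Q(q) = -6 + q (Q(q) = 1*(q - 6) = 1*(-6 + q) = -6 + q)
(-13099 + 48341)*((12*(-5))*(-21) + Q(H(12))) = (-13099 + 48341)*((12*(-5))*(-21) + (-6 + 1/(13 + 12))) = 35242*(-60*(-21) + (-6 + 1/25)) = 35242*(1260 + (-6 + 1/25)) = 35242*(1260 - 149/25) = 35242*(31351/25) = 1104871942/25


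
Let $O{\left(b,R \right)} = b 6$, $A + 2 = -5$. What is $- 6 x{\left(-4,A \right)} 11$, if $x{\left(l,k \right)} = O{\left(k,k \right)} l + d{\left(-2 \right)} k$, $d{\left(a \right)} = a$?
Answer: $-12012$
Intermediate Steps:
$A = -7$ ($A = -2 - 5 = -7$)
$O{\left(b,R \right)} = 6 b$
$x{\left(l,k \right)} = - 2 k + 6 k l$ ($x{\left(l,k \right)} = 6 k l - 2 k = - 2 k + 6 k l$)
$- 6 x{\left(-4,A \right)} 11 = - 6 \cdot 2 \left(-7\right) \left(-1 + 3 \left(-4\right)\right) 11 = - 6 \cdot 2 \left(-7\right) \left(-1 - 12\right) 11 = - 6 \cdot 2 \left(-7\right) \left(-13\right) 11 = \left(-6\right) 182 \cdot 11 = \left(-1092\right) 11 = -12012$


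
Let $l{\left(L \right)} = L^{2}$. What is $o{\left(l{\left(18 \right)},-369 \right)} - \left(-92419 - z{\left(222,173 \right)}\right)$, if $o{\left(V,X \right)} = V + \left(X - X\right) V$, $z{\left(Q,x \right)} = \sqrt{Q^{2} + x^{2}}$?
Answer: $92743 + \sqrt{79213} \approx 93025.0$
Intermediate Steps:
$o{\left(V,X \right)} = V$ ($o{\left(V,X \right)} = V + 0 V = V + 0 = V$)
$o{\left(l{\left(18 \right)},-369 \right)} - \left(-92419 - z{\left(222,173 \right)}\right) = 18^{2} - \left(-92419 - \sqrt{222^{2} + 173^{2}}\right) = 324 - \left(-92419 - \sqrt{49284 + 29929}\right) = 324 - \left(-92419 - \sqrt{79213}\right) = 324 + \left(92419 + \sqrt{79213}\right) = 92743 + \sqrt{79213}$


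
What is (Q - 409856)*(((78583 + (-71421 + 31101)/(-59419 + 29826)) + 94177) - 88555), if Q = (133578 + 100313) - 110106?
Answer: -712865727350835/29593 ≈ -2.4089e+10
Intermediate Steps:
Q = 123785 (Q = 233891 - 110106 = 123785)
(Q - 409856)*(((78583 + (-71421 + 31101)/(-59419 + 29826)) + 94177) - 88555) = (123785 - 409856)*(((78583 + (-71421 + 31101)/(-59419 + 29826)) + 94177) - 88555) = -286071*(((78583 - 40320/(-29593)) + 94177) - 88555) = -286071*(((78583 - 40320*(-1/29593)) + 94177) - 88555) = -286071*(((78583 + 40320/29593) + 94177) - 88555) = -286071*((2325547039/29593 + 94177) - 88555) = -286071*(5112527000/29593 - 88555) = -286071*2491918885/29593 = -712865727350835/29593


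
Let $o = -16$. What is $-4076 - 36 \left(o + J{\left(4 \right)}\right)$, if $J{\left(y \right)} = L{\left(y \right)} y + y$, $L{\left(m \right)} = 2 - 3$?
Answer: $-3500$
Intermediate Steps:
$L{\left(m \right)} = -1$
$J{\left(y \right)} = 0$ ($J{\left(y \right)} = - y + y = 0$)
$-4076 - 36 \left(o + J{\left(4 \right)}\right) = -4076 - 36 \left(-16 + 0\right) = -4076 - 36 \left(-16\right) = -4076 - -576 = -4076 + 576 = -3500$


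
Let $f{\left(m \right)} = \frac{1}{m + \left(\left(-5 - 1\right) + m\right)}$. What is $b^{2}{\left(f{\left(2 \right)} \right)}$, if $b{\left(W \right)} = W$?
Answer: $\frac{1}{4} \approx 0.25$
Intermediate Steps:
$f{\left(m \right)} = \frac{1}{-6 + 2 m}$ ($f{\left(m \right)} = \frac{1}{m + \left(-6 + m\right)} = \frac{1}{-6 + 2 m}$)
$b^{2}{\left(f{\left(2 \right)} \right)} = \left(\frac{1}{2 \left(-3 + 2\right)}\right)^{2} = \left(\frac{1}{2 \left(-1\right)}\right)^{2} = \left(\frac{1}{2} \left(-1\right)\right)^{2} = \left(- \frac{1}{2}\right)^{2} = \frac{1}{4}$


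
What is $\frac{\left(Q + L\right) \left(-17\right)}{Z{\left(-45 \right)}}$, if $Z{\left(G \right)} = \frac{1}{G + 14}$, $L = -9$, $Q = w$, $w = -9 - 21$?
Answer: $-20553$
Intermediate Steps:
$w = -30$ ($w = -9 - 21 = -30$)
$Q = -30$
$Z{\left(G \right)} = \frac{1}{14 + G}$
$\frac{\left(Q + L\right) \left(-17\right)}{Z{\left(-45 \right)}} = \frac{\left(-30 - 9\right) \left(-17\right)}{\frac{1}{14 - 45}} = \frac{\left(-39\right) \left(-17\right)}{\frac{1}{-31}} = \frac{663}{- \frac{1}{31}} = 663 \left(-31\right) = -20553$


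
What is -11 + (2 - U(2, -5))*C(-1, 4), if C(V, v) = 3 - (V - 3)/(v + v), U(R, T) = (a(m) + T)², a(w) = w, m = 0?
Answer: -183/2 ≈ -91.500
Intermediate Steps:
U(R, T) = T² (U(R, T) = (0 + T)² = T²)
C(V, v) = 3 - (-3 + V)/(2*v)
-11 + (2 - U(2, -5))*C(-1, 4) = -11 + (2 - 1*(-5)²)*((½)*(3 - 1*(-1) + 6*4)/4) = -11 + (2 - 1*25)*((½)*(¼)*(3 + 1 + 24)) = -11 + (2 - 25)*((½)*(¼)*28) = -11 - 23*7/2 = -11 - 161/2 = -183/2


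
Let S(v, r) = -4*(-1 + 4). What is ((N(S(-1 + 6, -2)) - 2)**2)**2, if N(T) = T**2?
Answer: 406586896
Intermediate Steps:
S(v, r) = -12 (S(v, r) = -4*3 = -12)
((N(S(-1 + 6, -2)) - 2)**2)**2 = (((-12)**2 - 2)**2)**2 = ((144 - 2)**2)**2 = (142**2)**2 = 20164**2 = 406586896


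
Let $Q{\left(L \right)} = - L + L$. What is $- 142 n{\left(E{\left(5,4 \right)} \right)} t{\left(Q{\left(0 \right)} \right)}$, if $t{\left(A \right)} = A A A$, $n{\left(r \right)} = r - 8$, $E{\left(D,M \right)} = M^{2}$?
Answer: $0$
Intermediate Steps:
$n{\left(r \right)} = -8 + r$ ($n{\left(r \right)} = r - 8 = -8 + r$)
$Q{\left(L \right)} = 0$
$t{\left(A \right)} = A^{3}$ ($t{\left(A \right)} = A^{2} A = A^{3}$)
$- 142 n{\left(E{\left(5,4 \right)} \right)} t{\left(Q{\left(0 \right)} \right)} = - 142 \left(-8 + 4^{2}\right) 0^{3} = - 142 \left(-8 + 16\right) 0 = \left(-142\right) 8 \cdot 0 = \left(-1136\right) 0 = 0$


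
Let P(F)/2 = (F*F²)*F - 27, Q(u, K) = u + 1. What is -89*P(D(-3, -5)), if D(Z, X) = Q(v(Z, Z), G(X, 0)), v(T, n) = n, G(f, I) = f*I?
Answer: 1958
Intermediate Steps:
G(f, I) = I*f
Q(u, K) = 1 + u
D(Z, X) = 1 + Z
P(F) = -54 + 2*F⁴ (P(F) = 2*((F*F²)*F - 27) = 2*(F³*F - 27) = 2*(F⁴ - 27) = 2*(-27 + F⁴) = -54 + 2*F⁴)
-89*P(D(-3, -5)) = -89*(-54 + 2*(1 - 3)⁴) = -89*(-54 + 2*(-2)⁴) = -89*(-54 + 2*16) = -89*(-54 + 32) = -89*(-22) = 1958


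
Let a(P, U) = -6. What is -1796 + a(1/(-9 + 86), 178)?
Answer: -1802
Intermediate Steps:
-1796 + a(1/(-9 + 86), 178) = -1796 - 6 = -1802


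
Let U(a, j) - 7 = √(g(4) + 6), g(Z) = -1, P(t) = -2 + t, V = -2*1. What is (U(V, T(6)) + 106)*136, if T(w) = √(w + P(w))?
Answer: 15368 + 136*√5 ≈ 15672.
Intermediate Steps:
V = -2
T(w) = √(-2 + 2*w) (T(w) = √(w + (-2 + w)) = √(-2 + 2*w))
U(a, j) = 7 + √5 (U(a, j) = 7 + √(-1 + 6) = 7 + √5)
(U(V, T(6)) + 106)*136 = ((7 + √5) + 106)*136 = (113 + √5)*136 = 15368 + 136*√5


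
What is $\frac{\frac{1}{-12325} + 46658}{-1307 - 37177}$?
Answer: $- \frac{575059849}{474315300} \approx -1.2124$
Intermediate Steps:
$\frac{\frac{1}{-12325} + 46658}{-1307 - 37177} = \frac{- \frac{1}{12325} + 46658}{-38484} = \frac{575059849}{12325} \left(- \frac{1}{38484}\right) = - \frac{575059849}{474315300}$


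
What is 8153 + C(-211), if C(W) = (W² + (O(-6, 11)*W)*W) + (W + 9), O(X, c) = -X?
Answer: 319598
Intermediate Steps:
C(W) = 9 + W + 7*W² (C(W) = (W² + ((-1*(-6))*W)*W) + (W + 9) = (W² + (6*W)*W) + (9 + W) = (W² + 6*W²) + (9 + W) = 7*W² + (9 + W) = 9 + W + 7*W²)
8153 + C(-211) = 8153 + (9 - 211 + 7*(-211)²) = 8153 + (9 - 211 + 7*44521) = 8153 + (9 - 211 + 311647) = 8153 + 311445 = 319598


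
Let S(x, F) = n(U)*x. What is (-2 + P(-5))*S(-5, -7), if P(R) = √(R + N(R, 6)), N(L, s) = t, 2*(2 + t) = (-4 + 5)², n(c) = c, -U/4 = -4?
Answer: 160 - 40*I*√26 ≈ 160.0 - 203.96*I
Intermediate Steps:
U = 16 (U = -4*(-4) = 16)
t = -3/2 (t = -2 + (-4 + 5)²/2 = -2 + (½)*1² = -2 + (½)*1 = -2 + ½ = -3/2 ≈ -1.5000)
S(x, F) = 16*x
N(L, s) = -3/2
P(R) = √(-3/2 + R) (P(R) = √(R - 3/2) = √(-3/2 + R))
(-2 + P(-5))*S(-5, -7) = (-2 + √(-6 + 4*(-5))/2)*(16*(-5)) = (-2 + √(-6 - 20)/2)*(-80) = (-2 + √(-26)/2)*(-80) = (-2 + (I*√26)/2)*(-80) = (-2 + I*√26/2)*(-80) = 160 - 40*I*√26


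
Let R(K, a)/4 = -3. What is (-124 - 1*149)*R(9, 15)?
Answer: 3276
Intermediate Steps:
R(K, a) = -12 (R(K, a) = 4*(-3) = -12)
(-124 - 1*149)*R(9, 15) = (-124 - 1*149)*(-12) = (-124 - 149)*(-12) = -273*(-12) = 3276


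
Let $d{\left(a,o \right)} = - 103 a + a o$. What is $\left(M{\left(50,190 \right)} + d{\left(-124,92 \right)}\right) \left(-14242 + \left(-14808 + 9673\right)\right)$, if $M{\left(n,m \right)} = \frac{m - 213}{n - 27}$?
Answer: $-26410851$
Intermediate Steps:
$M{\left(n,m \right)} = \frac{-213 + m}{-27 + n}$
$\left(M{\left(50,190 \right)} + d{\left(-124,92 \right)}\right) \left(-14242 + \left(-14808 + 9673\right)\right) = \left(\frac{-213 + 190}{-27 + 50} - 124 \left(-103 + 92\right)\right) \left(-14242 + \left(-14808 + 9673\right)\right) = \left(\frac{1}{23} \left(-23\right) - -1364\right) \left(-14242 - 5135\right) = \left(\frac{1}{23} \left(-23\right) + 1364\right) \left(-19377\right) = \left(-1 + 1364\right) \left(-19377\right) = 1363 \left(-19377\right) = -26410851$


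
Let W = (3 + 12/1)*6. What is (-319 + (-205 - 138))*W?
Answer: -59580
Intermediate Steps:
W = 90 (W = (3 + 12*1)*6 = (3 + 12)*6 = 15*6 = 90)
(-319 + (-205 - 138))*W = (-319 + (-205 - 138))*90 = (-319 - 343)*90 = -662*90 = -59580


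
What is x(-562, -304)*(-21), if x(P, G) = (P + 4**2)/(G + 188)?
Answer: -5733/58 ≈ -98.845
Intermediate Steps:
x(P, G) = (16 + P)/(188 + G) (x(P, G) = (P + 16)/(188 + G) = (16 + P)/(188 + G))
x(-562, -304)*(-21) = ((16 - 562)/(188 - 304))*(-21) = (-546/(-116))*(-21) = -1/116*(-546)*(-21) = (273/58)*(-21) = -5733/58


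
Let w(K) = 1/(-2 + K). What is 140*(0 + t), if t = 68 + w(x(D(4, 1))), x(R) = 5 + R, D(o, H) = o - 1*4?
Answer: 28700/3 ≈ 9566.7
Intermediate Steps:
D(o, H) = -4 + o (D(o, H) = o - 4 = -4 + o)
t = 205/3 (t = 68 + 1/(-2 + (5 + (-4 + 4))) = 68 + 1/(-2 + (5 + 0)) = 68 + 1/(-2 + 5) = 68 + 1/3 = 68 + ⅓ = 205/3 ≈ 68.333)
140*(0 + t) = 140*(0 + 205/3) = 140*(205/3) = 28700/3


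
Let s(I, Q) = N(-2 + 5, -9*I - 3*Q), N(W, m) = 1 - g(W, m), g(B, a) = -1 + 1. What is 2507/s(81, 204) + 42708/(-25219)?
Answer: 63181325/25219 ≈ 2505.3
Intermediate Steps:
g(B, a) = 0
N(W, m) = 1 (N(W, m) = 1 - 1*0 = 1 + 0 = 1)
s(I, Q) = 1
2507/s(81, 204) + 42708/(-25219) = 2507/1 + 42708/(-25219) = 2507*1 + 42708*(-1/25219) = 2507 - 42708/25219 = 63181325/25219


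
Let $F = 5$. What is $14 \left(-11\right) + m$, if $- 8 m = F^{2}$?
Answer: $- \frac{1257}{8} \approx -157.13$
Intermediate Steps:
$m = - \frac{25}{8}$ ($m = - \frac{5^{2}}{8} = \left(- \frac{1}{8}\right) 25 = - \frac{25}{8} \approx -3.125$)
$14 \left(-11\right) + m = 14 \left(-11\right) - \frac{25}{8} = -154 - \frac{25}{8} = - \frac{1257}{8}$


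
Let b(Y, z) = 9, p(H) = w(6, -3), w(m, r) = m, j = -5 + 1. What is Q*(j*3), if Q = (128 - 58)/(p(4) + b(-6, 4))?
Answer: -56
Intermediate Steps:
j = -4
p(H) = 6
Q = 14/3 (Q = (128 - 58)/(6 + 9) = 70/15 = 70*(1/15) = 14/3 ≈ 4.6667)
Q*(j*3) = 14*(-4*3)/3 = (14/3)*(-12) = -56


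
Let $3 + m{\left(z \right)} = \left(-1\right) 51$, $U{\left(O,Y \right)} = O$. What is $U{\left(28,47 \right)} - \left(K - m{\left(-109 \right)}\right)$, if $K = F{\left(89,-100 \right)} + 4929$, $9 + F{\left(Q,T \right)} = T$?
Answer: $-4846$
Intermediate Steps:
$m{\left(z \right)} = -54$ ($m{\left(z \right)} = -3 - 51 = -54$)
$F{\left(Q,T \right)} = -9 + T$
$K = 4820$ ($K = \left(-9 - 100\right) + 4929 = -109 + 4929 = 4820$)
$U{\left(28,47 \right)} - \left(K - m{\left(-109 \right)}\right) = 28 - 4874 = -4846$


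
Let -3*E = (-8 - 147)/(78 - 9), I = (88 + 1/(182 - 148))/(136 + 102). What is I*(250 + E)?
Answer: 22193095/239292 ≈ 92.745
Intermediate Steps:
I = 2993/8092 (I = (88 + 1/34)/238 = (88 + 1/34)*(1/238) = (2993/34)*(1/238) = 2993/8092 ≈ 0.36987)
E = 155/207 (E = -(-8 - 147)/(3*(78 - 9)) = -(-155)/(3*69) = -⅓*(-155/69) = 155/207 ≈ 0.74879)
I*(250 + E) = 2993*(250 + 155/207)/8092 = (2993/8092)*(51905/207) = 22193095/239292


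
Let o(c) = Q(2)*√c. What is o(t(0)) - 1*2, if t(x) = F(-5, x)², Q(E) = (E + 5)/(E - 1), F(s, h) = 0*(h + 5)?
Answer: -2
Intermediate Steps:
F(s, h) = 0 (F(s, h) = 0*(5 + h) = 0)
Q(E) = (5 + E)/(-1 + E)
t(x) = 0 (t(x) = 0² = 0)
o(c) = 7*√c (o(c) = ((5 + 2)/(-1 + 2))*√c = (7/1)*√c = (1*7)*√c = 7*√c)
o(t(0)) - 1*2 = 7*√0 - 1*2 = 7*0 - 2 = 0 - 2 = -2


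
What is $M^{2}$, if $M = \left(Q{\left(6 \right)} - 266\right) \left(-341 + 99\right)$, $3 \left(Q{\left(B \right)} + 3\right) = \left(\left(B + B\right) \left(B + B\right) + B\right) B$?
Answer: $56280004$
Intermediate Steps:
$Q{\left(B \right)} = -3 + \frac{B \left(B + 4 B^{2}\right)}{3}$ ($Q{\left(B \right)} = -3 + \frac{\left(\left(B + B\right) \left(B + B\right) + B\right) B}{3} = -3 + \frac{\left(2 B 2 B + B\right) B}{3} = -3 + \frac{\left(4 B^{2} + B\right) B}{3} = -3 + \frac{\left(B + 4 B^{2}\right) B}{3} = -3 + \frac{B \left(B + 4 B^{2}\right)}{3}$)
$M = -7502$ ($M = \left(\left(-3 + \frac{6^{2}}{3} + \frac{4 \cdot 6^{3}}{3}\right) - 266\right) \left(-341 + 99\right) = \left(\left(-3 + \frac{1}{3} \cdot 36 + \frac{4}{3} \cdot 216\right) - 266\right) \left(-242\right) = \left(\left(-3 + 12 + 288\right) - 266\right) \left(-242\right) = \left(297 - 266\right) \left(-242\right) = 31 \left(-242\right) = -7502$)
$M^{2} = \left(-7502\right)^{2} = 56280004$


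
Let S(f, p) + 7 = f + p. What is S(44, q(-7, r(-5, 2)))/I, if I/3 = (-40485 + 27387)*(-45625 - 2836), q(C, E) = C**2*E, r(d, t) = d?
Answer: -104/952113267 ≈ -1.0923e-7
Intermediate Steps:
q(C, E) = E*C**2
I = 1904226534 (I = 3*((-40485 + 27387)*(-45625 - 2836)) = 3*(-13098*(-48461)) = 3*634742178 = 1904226534)
S(f, p) = -7 + f + p (S(f, p) = -7 + (f + p) = -7 + f + p)
S(44, q(-7, r(-5, 2)))/I = (-7 + 44 - 5*(-7)**2)/1904226534 = (-7 + 44 - 5*49)*(1/1904226534) = (-7 + 44 - 245)*(1/1904226534) = -208*1/1904226534 = -104/952113267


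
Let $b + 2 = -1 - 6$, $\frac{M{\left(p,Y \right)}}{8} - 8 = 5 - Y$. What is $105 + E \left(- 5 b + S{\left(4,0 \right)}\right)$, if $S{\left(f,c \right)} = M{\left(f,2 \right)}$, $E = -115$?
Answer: $-15190$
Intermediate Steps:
$M{\left(p,Y \right)} = 104 - 8 Y$ ($M{\left(p,Y \right)} = 64 + 8 \left(5 - Y\right) = 64 - \left(-40 + 8 Y\right) = 104 - 8 Y$)
$S{\left(f,c \right)} = 88$ ($S{\left(f,c \right)} = 104 - 16 = 88$)
$b = -9$ ($b = -2 - 7 = -9$)
$105 + E \left(- 5 b + S{\left(4,0 \right)}\right) = 105 - 115 \left(\left(-5\right) \left(-9\right) + 88\right) = 105 - 115 \left(45 + 88\right) = 105 - 15295 = -15190$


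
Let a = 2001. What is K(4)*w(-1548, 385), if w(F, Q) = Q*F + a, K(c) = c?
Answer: -2375916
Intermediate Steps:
w(F, Q) = 2001 + F*Q (w(F, Q) = Q*F + 2001 = F*Q + 2001 = 2001 + F*Q)
K(4)*w(-1548, 385) = 4*(2001 - 1548*385) = 4*(2001 - 595980) = 4*(-593979) = -2375916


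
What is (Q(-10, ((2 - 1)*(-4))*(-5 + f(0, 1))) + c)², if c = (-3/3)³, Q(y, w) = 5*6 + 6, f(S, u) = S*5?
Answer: 1225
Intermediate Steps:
f(S, u) = 5*S
Q(y, w) = 36 (Q(y, w) = 30 + 6 = 36)
c = -1 (c = (-3*⅓)³ = (-1)³ = -1)
(Q(-10, ((2 - 1)*(-4))*(-5 + f(0, 1))) + c)² = (36 - 1)² = 35² = 1225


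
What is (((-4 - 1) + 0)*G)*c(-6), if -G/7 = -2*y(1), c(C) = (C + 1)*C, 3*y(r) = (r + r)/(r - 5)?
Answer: 350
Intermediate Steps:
y(r) = 2*r/(3*(-5 + r)) (y(r) = ((r + r)/(r - 5))/3 = ((2*r)/(-5 + r))/3 = (2*r/(-5 + r))/3 = 2*r/(3*(-5 + r)))
c(C) = C*(1 + C) (c(C) = (1 + C)*C = C*(1 + C))
G = -7/3 (G = -(-14)*(2/3)*1/(-5 + 1) = -(-14)*(2/3)*1/(-4) = -(-14)*(2/3)*1*(-1/4) = -(-14)*(-1)/6 = -7*1/3 = -7/3 ≈ -2.3333)
(((-4 - 1) + 0)*G)*c(-6) = (((-4 - 1) + 0)*(-7/3))*(-6*(1 - 6)) = ((-5 + 0)*(-7/3))*(-6*(-5)) = -5*(-7/3)*30 = (35/3)*30 = 350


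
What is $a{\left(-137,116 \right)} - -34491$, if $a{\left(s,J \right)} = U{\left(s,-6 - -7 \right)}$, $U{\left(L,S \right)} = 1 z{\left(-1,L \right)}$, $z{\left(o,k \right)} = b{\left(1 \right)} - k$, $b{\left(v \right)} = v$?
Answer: $34629$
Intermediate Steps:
$z{\left(o,k \right)} = 1 - k$
$U{\left(L,S \right)} = 1 - L$ ($U{\left(L,S \right)} = 1 \left(1 - L\right) = 1 - L$)
$a{\left(s,J \right)} = 1 - s$
$a{\left(-137,116 \right)} - -34491 = \left(1 - -137\right) - -34491 = \left(1 + 137\right) + 34491 = 138 + 34491 = 34629$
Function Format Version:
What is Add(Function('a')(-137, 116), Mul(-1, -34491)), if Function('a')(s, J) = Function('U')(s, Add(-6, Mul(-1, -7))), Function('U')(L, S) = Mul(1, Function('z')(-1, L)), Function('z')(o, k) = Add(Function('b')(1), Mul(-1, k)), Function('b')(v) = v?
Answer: 34629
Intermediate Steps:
Function('z')(o, k) = Add(1, Mul(-1, k))
Function('U')(L, S) = Add(1, Mul(-1, L)) (Function('U')(L, S) = Mul(1, Add(1, Mul(-1, L))) = Add(1, Mul(-1, L)))
Function('a')(s, J) = Add(1, Mul(-1, s))
Add(Function('a')(-137, 116), Mul(-1, -34491)) = Add(Add(1, Mul(-1, -137)), Mul(-1, -34491)) = Add(Add(1, 137), 34491) = Add(138, 34491) = 34629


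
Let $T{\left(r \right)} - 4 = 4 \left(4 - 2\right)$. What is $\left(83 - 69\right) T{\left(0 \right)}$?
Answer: $168$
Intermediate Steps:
$T{\left(r \right)} = 12$ ($T{\left(r \right)} = 4 + 4 \left(4 - 2\right) = 4 + 4 \cdot 2 = 4 + 8 = 12$)
$\left(83 - 69\right) T{\left(0 \right)} = \left(83 - 69\right) 12 = 14 \cdot 12 = 168$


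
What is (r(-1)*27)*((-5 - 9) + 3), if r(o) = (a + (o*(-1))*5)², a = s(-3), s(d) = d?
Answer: -1188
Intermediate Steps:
a = -3
r(o) = (-3 - 5*o)² (r(o) = (-3 + (o*(-1))*5)² = (-3 - o*5)² = (-3 - 5*o)²)
(r(-1)*27)*((-5 - 9) + 3) = ((3 + 5*(-1))²*27)*((-5 - 9) + 3) = ((3 - 5)²*27)*(-14 + 3) = ((-2)²*27)*(-11) = (4*27)*(-11) = 108*(-11) = -1188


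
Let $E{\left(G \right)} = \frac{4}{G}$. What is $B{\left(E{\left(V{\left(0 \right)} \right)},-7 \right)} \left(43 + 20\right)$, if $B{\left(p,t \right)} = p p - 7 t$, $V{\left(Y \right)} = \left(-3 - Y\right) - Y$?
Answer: $3199$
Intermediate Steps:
$V{\left(Y \right)} = -3 - 2 Y$
$B{\left(p,t \right)} = p^{2} - 7 t$
$B{\left(E{\left(V{\left(0 \right)} \right)},-7 \right)} \left(43 + 20\right) = \left(\left(\frac{4}{-3 - 0}\right)^{2} - -49\right) \left(43 + 20\right) = \left(\left(\frac{4}{-3 + 0}\right)^{2} + 49\right) 63 = \left(\left(\frac{4}{-3}\right)^{2} + 49\right) 63 = \left(\left(4 \left(- \frac{1}{3}\right)\right)^{2} + 49\right) 63 = \left(\left(- \frac{4}{3}\right)^{2} + 49\right) 63 = \left(\frac{16}{9} + 49\right) 63 = \frac{457}{9} \cdot 63 = 3199$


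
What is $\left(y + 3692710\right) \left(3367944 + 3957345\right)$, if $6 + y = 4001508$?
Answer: $56362326527268$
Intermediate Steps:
$y = 4001502$ ($y = -6 + 4001508 = 4001502$)
$\left(y + 3692710\right) \left(3367944 + 3957345\right) = \left(4001502 + 3692710\right) \left(3367944 + 3957345\right) = 7694212 \cdot 7325289 = 56362326527268$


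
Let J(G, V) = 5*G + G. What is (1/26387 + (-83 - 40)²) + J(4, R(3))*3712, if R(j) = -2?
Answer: 2749973980/26387 ≈ 1.0422e+5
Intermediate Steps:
J(G, V) = 6*G
(1/26387 + (-83 - 40)²) + J(4, R(3))*3712 = (1/26387 + (-83 - 40)²) + (6*4)*3712 = (1/26387 + (-123)²) + 24*3712 = (1/26387 + 15129) + 89088 = 399208924/26387 + 89088 = 2749973980/26387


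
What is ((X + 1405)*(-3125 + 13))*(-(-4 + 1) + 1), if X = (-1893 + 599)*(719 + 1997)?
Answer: 43731056352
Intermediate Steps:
X = -3514504 (X = -1294*2716 = -3514504)
((X + 1405)*(-3125 + 13))*(-(-4 + 1) + 1) = ((-3514504 + 1405)*(-3125 + 13))*(-(-4 + 1) + 1) = (-3513099*(-3112))*(-1*(-3) + 1) = 10932764088*(3 + 1) = 10932764088*4 = 43731056352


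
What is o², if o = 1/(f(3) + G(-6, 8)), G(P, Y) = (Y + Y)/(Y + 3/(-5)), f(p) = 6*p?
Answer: 1369/556516 ≈ 0.0024599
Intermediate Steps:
G(P, Y) = 2*Y/(-⅗ + Y) (G(P, Y) = (2*Y)/(Y + 3*(-⅕)) = (2*Y)/(Y - ⅗) = (2*Y)/(-⅗ + Y) = 2*Y/(-⅗ + Y))
o = 37/746 (o = 1/(6*3 + 10*8/(-3 + 5*8)) = 1/(18 + 10*8/(-3 + 40)) = 1/(18 + 10*8/37) = 1/(18 + 10*8*(1/37)) = 1/(18 + 80/37) = 1/(746/37) = 37/746 ≈ 0.049598)
o² = (37/746)² = 1369/556516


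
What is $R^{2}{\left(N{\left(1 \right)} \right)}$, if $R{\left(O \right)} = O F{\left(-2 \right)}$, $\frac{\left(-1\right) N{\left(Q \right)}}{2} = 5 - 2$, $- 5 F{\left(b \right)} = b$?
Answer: $\frac{144}{25} \approx 5.76$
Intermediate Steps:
$F{\left(b \right)} = - \frac{b}{5}$
$N{\left(Q \right)} = -6$ ($N{\left(Q \right)} = - 2 \left(5 - 2\right) = \left(-2\right) 3 = -6$)
$R{\left(O \right)} = \frac{2 O}{5}$ ($R{\left(O \right)} = O \left(\left(- \frac{1}{5}\right) \left(-2\right)\right) = O \frac{2}{5} = \frac{2 O}{5}$)
$R^{2}{\left(N{\left(1 \right)} \right)} = \left(\frac{2}{5} \left(-6\right)\right)^{2} = \left(- \frac{12}{5}\right)^{2} = \frac{144}{25}$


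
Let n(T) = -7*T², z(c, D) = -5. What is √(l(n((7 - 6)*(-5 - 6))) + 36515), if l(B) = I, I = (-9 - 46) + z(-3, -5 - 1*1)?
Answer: √36455 ≈ 190.93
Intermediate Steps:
I = -60 (I = (-9 - 46) - 5 = -55 - 5 = -60)
l(B) = -60
√(l(n((7 - 6)*(-5 - 6))) + 36515) = √(-60 + 36515) = √36455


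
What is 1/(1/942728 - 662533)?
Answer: -942728/624588410023 ≈ -1.5094e-6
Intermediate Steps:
1/(1/942728 - 662533) = 1/(-624588410023/942728) = -942728/624588410023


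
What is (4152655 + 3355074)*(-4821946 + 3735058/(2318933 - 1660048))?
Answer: -23852837001655169808/658885 ≈ -3.6202e+13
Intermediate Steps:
(4152655 + 3355074)*(-4821946 + 3735058/(2318933 - 1660048)) = 7507729*(-4821946 + 3735058/658885) = 7507729*(-3177104155152/658885) = -23852837001655169808/658885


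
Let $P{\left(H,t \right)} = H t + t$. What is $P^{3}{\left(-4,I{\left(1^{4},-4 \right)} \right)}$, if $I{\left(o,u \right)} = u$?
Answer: $1728$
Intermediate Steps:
$P{\left(H,t \right)} = t + H t$
$P^{3}{\left(-4,I{\left(1^{4},-4 \right)} \right)} = \left(- 4 \left(1 - 4\right)\right)^{3} = \left(\left(-4\right) \left(-3\right)\right)^{3} = 12^{3} = 1728$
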